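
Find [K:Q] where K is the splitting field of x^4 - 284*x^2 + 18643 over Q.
[K:Q] = 4

f factors as (x^2 - 103)(x^2 - 181); the splitting field is K = Q(sqrt(103), sqrt(181)). Since 103, 181, and 18643 are all non-squares in Q, the three subfields Q(sqrt(103)), Q(sqrt(181)), Q(sqrt(18643)) are distinct degree-2 extensions, so [K:Q] = 4 (Klein four Galois group).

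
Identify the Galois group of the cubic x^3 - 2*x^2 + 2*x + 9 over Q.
Gal(K/Q) = S_3 (symmetric group of order 6)

Compute the discriminant of x^3 + (-2)*x^2 + (2)*x + (9): Δ = -2563. Since Δ is not a rational square, the Galois group is not contained in A_3; it must be the full S_3 (irreducibility of the cubic rules out anything smaller).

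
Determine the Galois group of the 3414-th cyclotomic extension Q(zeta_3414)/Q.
|Gal(Q(zeta_3414)/Q)| = phi(3414) = 1136; group ≅ (Z/3414Z)^* ≅ Z/2Z × Z/568Z

The n-th cyclotomic polynomial Φ_3414(x) is the minimal polynomial of zeta_3414 over Q and has degree phi(3414) = 1136. So Q(zeta_3414) is a degree-1136 Galois extension with Galois group (Z/3414Z)^*. By CRT, (Z/3414Z)^* ≅ (Z/2Z)^* × (Z/3Z)^* × (Z/569Z)^*. Each prime-power unit group is (Z/2Z)^* ≅ trivial group (order 1); (Z/3Z)^* ≅ Z/2Z; (Z/569Z)^* ≅ Z/568Z. Hence Gal(Q(zeta_3414)/Q) ≅ Z/2Z × Z/568Z.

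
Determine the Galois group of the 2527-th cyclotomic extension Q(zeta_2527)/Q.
|Gal(Q(zeta_2527)/Q)| = phi(2527) = 2052; group ≅ (Z/2527Z)^* ≅ Z/6Z × Z/342Z

The n-th cyclotomic polynomial Φ_2527(x) is the minimal polynomial of zeta_2527 over Q and has degree phi(2527) = 2052. So Q(zeta_2527) is a degree-2052 Galois extension with Galois group (Z/2527Z)^*. By CRT, (Z/2527Z)^* ≅ (Z/7Z)^* × (Z/361Z)^*. Each prime-power unit group is (Z/7Z)^* ≅ Z/6Z; (Z/361Z)^* ≅ Z/342Z. Hence Gal(Q(zeta_2527)/Q) ≅ Z/6Z × Z/342Z.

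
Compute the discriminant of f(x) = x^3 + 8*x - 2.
Δ = -2156

For a depressed cubic x^3 + p x + q the discriminant is Δ = -4 p^3 - 27 q^2 = -4*(8)^3 - 27*(-2)^2 = -2048 - 108 = -2156.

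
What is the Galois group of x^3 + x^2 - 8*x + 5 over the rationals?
Gal(K/Q) = S_3 (symmetric group of order 6)

Compute the discriminant of x^3 + (1)*x^2 + (-8)*x + (5): Δ = 697. Since Δ is not a rational square, the Galois group is not contained in A_3; it must be the full S_3 (irreducibility of the cubic rules out anything smaller).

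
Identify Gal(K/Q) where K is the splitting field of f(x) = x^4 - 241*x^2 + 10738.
Gal(K/Q) = V_4 (Klein four-group, Z/2Z × Z/2Z)

f factors as (x^2 - 59)(x^2 - 182), so the splitting field is K = Q(sqrt(59), sqrt(182)). The elements 59, 182, 10738 are all non-squares in Q, so sqrt(59) and sqrt(182) generate independent quadratic extensions. Thus [K:Q] = 4 and Gal(K/Q) is generated by the two order-2 automorphisms sqrt(59) ↦ -sqrt(59) and sqrt(182) ↦ -sqrt(182), giving V_4.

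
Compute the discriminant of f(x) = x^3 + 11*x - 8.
Δ = -7052

For a depressed cubic x^3 + p x + q the discriminant is Δ = -4 p^3 - 27 q^2 = -4*(11)^3 - 27*(-8)^2 = -5324 - 1728 = -7052.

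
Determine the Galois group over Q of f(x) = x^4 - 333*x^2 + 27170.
Gal(K/Q) = V_4 (Klein four-group, Z/2Z × Z/2Z)

f factors as (x^2 - 190)(x^2 - 143), so the splitting field is K = Q(sqrt(190), sqrt(143)). The elements 190, 143, 27170 are all non-squares in Q, so sqrt(190) and sqrt(143) generate independent quadratic extensions. Thus [K:Q] = 4 and Gal(K/Q) is generated by the two order-2 automorphisms sqrt(190) ↦ -sqrt(190) and sqrt(143) ↦ -sqrt(143), giving V_4.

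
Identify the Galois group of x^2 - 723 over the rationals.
Gal(K/Q) = Z/2Z (cyclic of order 2)

x^2 - 723 is irreducible over Q since 723 is not a rational square. The splitting field Q(sqrt(723)) has degree 2 over Q, and its unique nontrivial automorphism is sqrt(723) ↦ -sqrt(723). Hence Gal(Q(sqrt(723))/Q) = Z/2Z.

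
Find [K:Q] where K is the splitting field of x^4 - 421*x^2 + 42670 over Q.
[K:Q] = 4

f factors as (x^2 - 170)(x^2 - 251); the splitting field is K = Q(sqrt(170), sqrt(251)). Since 170, 251, and 42670 are all non-squares in Q, the three subfields Q(sqrt(170)), Q(sqrt(251)), Q(sqrt(42670)) are distinct degree-2 extensions, so [K:Q] = 4 (Klein four Galois group).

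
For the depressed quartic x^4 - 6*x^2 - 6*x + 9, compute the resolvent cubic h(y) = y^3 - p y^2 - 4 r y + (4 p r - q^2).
h(y) = y^3 + 6*y^2 - 36*y - 252

Identify coefficients: p = -6, q = -6, r = 9.
Plug into h(y) = y^3 - p y^2 - 4 r y + (4 p r - q^2):
  h(y) = y^3 - (-6) y^2 - 4*(9) y + (4*(-6)*(9) - (-6)^2)
       = y^3 + (6) y^2 + (-36) y + (-252).
Simplifying: h(y) = y^3 + 6*y^2 - 36*y - 252.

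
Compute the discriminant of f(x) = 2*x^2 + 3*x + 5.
Δ = -31

For a quadratic a x^2 + b x + c the discriminant is Δ = b^2 - 4ac = (3)^2 - 4*(2)*(5) = 9 - (40) = -31.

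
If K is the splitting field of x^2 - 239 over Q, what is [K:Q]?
[K:Q] = 2

The polynomial x^2 - 239 is irreducible over Q since 239 is not a perfect square. Its splitting field is Q(sqrt(239)), which has degree 2 over Q.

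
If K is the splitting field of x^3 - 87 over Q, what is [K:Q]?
[K:Q] = 6

x^3 - 87 has one real root r = 87^(1/3) and two complex roots r*zeta_3, r*zeta_3^2 where zeta_3 = e^(2*pi*i/3). The splitting field is Q(r, zeta_3). [Q(r):Q] = 3 and [Q(zeta_3):Q] = 2 with gcd = 1, so [Q(r, zeta_3):Q] = 3 * 2 = 6.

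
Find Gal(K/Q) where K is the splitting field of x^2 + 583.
Gal(K/Q) = Z/2Z (cyclic of order 2)

x^2 + 583 is irreducible over Q since -583 is not a rational square. The splitting field Q(sqrt(-583)) has degree 2 over Q, and its unique nontrivial automorphism is sqrt(-583) ↦ -sqrt(-583). Hence Gal(Q(sqrt(-583))/Q) = Z/2Z.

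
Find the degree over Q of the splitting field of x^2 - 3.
[K:Q] = 2

The discriminant of x^2 + (0)*x + (-3) is b^2 - 4c = 0 - (-12) = 12. Since 12 is not a perfect square in Q, the polynomial is irreducible over Q. Its two roots generate a degree-2 extension, so [K:Q] = 2.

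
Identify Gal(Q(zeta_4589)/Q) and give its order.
|Gal(Q(zeta_4589)/Q)| = phi(4589) = 4224; group ≅ (Z/4589Z)^* ≅ Z/12Z × Z/352Z

The n-th cyclotomic polynomial Φ_4589(x) is the minimal polynomial of zeta_4589 over Q and has degree phi(4589) = 4224. So Q(zeta_4589) is a degree-4224 Galois extension with Galois group (Z/4589Z)^*. By CRT, (Z/4589Z)^* ≅ (Z/13Z)^* × (Z/353Z)^*. Each prime-power unit group is (Z/13Z)^* ≅ Z/12Z; (Z/353Z)^* ≅ Z/352Z. Hence Gal(Q(zeta_4589)/Q) ≅ Z/12Z × Z/352Z.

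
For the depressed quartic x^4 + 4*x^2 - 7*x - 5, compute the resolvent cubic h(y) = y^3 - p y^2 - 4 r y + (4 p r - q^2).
h(y) = y^3 - 4*y^2 + 20*y - 129

Identify coefficients: p = 4, q = -7, r = -5.
Plug into h(y) = y^3 - p y^2 - 4 r y + (4 p r - q^2):
  h(y) = y^3 - (4) y^2 - 4*(-5) y + (4*(4)*(-5) - (-7)^2)
       = y^3 + (-4) y^2 + (20) y + (-129).
Simplifying: h(y) = y^3 - 4*y^2 + 20*y - 129.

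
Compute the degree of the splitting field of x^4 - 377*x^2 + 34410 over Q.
[K:Q] = 4

f factors as (x^2 - 155)(x^2 - 222); the splitting field is K = Q(sqrt(155), sqrt(222)). Since 155, 222, and 34410 are all non-squares in Q, the three subfields Q(sqrt(155)), Q(sqrt(222)), Q(sqrt(34410)) are distinct degree-2 extensions, so [K:Q] = 4 (Klein four Galois group).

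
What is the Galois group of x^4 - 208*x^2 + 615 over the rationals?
Gal(K/Q) = V_4 (Klein four-group, Z/2Z × Z/2Z)

f factors as (x^2 - 205)(x^2 - 3), so the splitting field is K = Q(sqrt(205), sqrt(3)). The elements 205, 3, 615 are all non-squares in Q, so sqrt(205) and sqrt(3) generate independent quadratic extensions. Thus [K:Q] = 4 and Gal(K/Q) is generated by the two order-2 automorphisms sqrt(205) ↦ -sqrt(205) and sqrt(3) ↦ -sqrt(3), giving V_4.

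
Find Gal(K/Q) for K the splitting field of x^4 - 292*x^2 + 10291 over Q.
Gal(K/Q) = V_4 (Klein four-group, Z/2Z × Z/2Z)

f factors as (x^2 - 251)(x^2 - 41), so the splitting field is K = Q(sqrt(251), sqrt(41)). The elements 251, 41, 10291 are all non-squares in Q, so sqrt(251) and sqrt(41) generate independent quadratic extensions. Thus [K:Q] = 4 and Gal(K/Q) is generated by the two order-2 automorphisms sqrt(251) ↦ -sqrt(251) and sqrt(41) ↦ -sqrt(41), giving V_4.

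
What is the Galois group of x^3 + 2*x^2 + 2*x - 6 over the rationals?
Gal(K/Q) = S_3 (symmetric group of order 6)

Compute the discriminant of x^3 + (2)*x^2 + (2)*x + (-6): Δ = -1228. Since Δ is not a rational square, the Galois group is not contained in A_3; it must be the full S_3 (irreducibility of the cubic rules out anything smaller).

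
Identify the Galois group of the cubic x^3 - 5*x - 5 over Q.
Gal(K/Q) = S_3 (symmetric group of order 6)

Compute the discriminant of x^3 + (0)*x^2 + (-5)*x + (-5): Δ = -175. Since Δ is not a rational square, the Galois group is not contained in A_3; it must be the full S_3 (irreducibility of the cubic rules out anything smaller).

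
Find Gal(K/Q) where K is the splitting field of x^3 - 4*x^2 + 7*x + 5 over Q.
Gal(K/Q) = S_3 (symmetric group of order 6)

Compute the discriminant of x^3 + (-4)*x^2 + (7)*x + (5): Δ = -2503. Since Δ is not a rational square, the Galois group is not contained in A_3; it must be the full S_3 (irreducibility of the cubic rules out anything smaller).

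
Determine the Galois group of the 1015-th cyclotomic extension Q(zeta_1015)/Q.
|Gal(Q(zeta_1015)/Q)| = phi(1015) = 672; group ≅ (Z/1015Z)^* ≅ Z/4Z × Z/6Z × Z/28Z

The n-th cyclotomic polynomial Φ_1015(x) is the minimal polynomial of zeta_1015 over Q and has degree phi(1015) = 672. So Q(zeta_1015) is a degree-672 Galois extension with Galois group (Z/1015Z)^*. By CRT, (Z/1015Z)^* ≅ (Z/5Z)^* × (Z/7Z)^* × (Z/29Z)^*. Each prime-power unit group is (Z/5Z)^* ≅ Z/4Z; (Z/7Z)^* ≅ Z/6Z; (Z/29Z)^* ≅ Z/28Z. Hence Gal(Q(zeta_1015)/Q) ≅ Z/4Z × Z/6Z × Z/28Z.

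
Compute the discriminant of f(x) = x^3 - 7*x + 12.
Δ = -2516

For a depressed cubic x^3 + p x + q the discriminant is Δ = -4 p^3 - 27 q^2 = -4*(-7)^3 - 27*(12)^2 = 1372 - 3888 = -2516.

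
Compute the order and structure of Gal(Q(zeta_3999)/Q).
|Gal(Q(zeta_3999)/Q)| = phi(3999) = 2520; group ≅ (Z/3999Z)^* ≅ Z/2Z × Z/30Z × Z/42Z

The n-th cyclotomic polynomial Φ_3999(x) is the minimal polynomial of zeta_3999 over Q and has degree phi(3999) = 2520. So Q(zeta_3999) is a degree-2520 Galois extension with Galois group (Z/3999Z)^*. By CRT, (Z/3999Z)^* ≅ (Z/3Z)^* × (Z/31Z)^* × (Z/43Z)^*. Each prime-power unit group is (Z/3Z)^* ≅ Z/2Z; (Z/31Z)^* ≅ Z/30Z; (Z/43Z)^* ≅ Z/42Z. Hence Gal(Q(zeta_3999)/Q) ≅ Z/2Z × Z/30Z × Z/42Z.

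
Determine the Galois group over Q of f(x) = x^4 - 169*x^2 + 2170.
Gal(K/Q) = V_4 (Klein four-group, Z/2Z × Z/2Z)

f factors as (x^2 - 155)(x^2 - 14), so the splitting field is K = Q(sqrt(155), sqrt(14)). The elements 155, 14, 2170 are all non-squares in Q, so sqrt(155) and sqrt(14) generate independent quadratic extensions. Thus [K:Q] = 4 and Gal(K/Q) is generated by the two order-2 automorphisms sqrt(155) ↦ -sqrt(155) and sqrt(14) ↦ -sqrt(14), giving V_4.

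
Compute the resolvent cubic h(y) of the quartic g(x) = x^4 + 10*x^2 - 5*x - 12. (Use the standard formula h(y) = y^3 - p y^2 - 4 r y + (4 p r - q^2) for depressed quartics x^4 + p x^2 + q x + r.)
h(y) = y^3 - 10*y^2 + 48*y - 505

Identify coefficients: p = 10, q = -5, r = -12.
Plug into h(y) = y^3 - p y^2 - 4 r y + (4 p r - q^2):
  h(y) = y^3 - (10) y^2 - 4*(-12) y + (4*(10)*(-12) - (-5)^2)
       = y^3 + (-10) y^2 + (48) y + (-505).
Simplifying: h(y) = y^3 - 10*y^2 + 48*y - 505.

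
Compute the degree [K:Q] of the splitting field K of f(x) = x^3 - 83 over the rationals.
[K:Q] = 6

x^3 - 83 has one real root r = 83^(1/3) and two complex roots r*zeta_3, r*zeta_3^2 where zeta_3 = e^(2*pi*i/3). The splitting field is Q(r, zeta_3). [Q(r):Q] = 3 and [Q(zeta_3):Q] = 2 with gcd = 1, so [Q(r, zeta_3):Q] = 3 * 2 = 6.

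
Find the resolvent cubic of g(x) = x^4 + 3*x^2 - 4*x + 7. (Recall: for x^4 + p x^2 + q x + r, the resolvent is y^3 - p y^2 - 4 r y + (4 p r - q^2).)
h(y) = y^3 - 3*y^2 - 28*y + 68

Identify coefficients: p = 3, q = -4, r = 7.
Plug into h(y) = y^3 - p y^2 - 4 r y + (4 p r - q^2):
  h(y) = y^3 - (3) y^2 - 4*(7) y + (4*(3)*(7) - (-4)^2)
       = y^3 + (-3) y^2 + (-28) y + (68).
Simplifying: h(y) = y^3 - 3*y^2 - 28*y + 68.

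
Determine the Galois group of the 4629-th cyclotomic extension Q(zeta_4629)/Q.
|Gal(Q(zeta_4629)/Q)| = phi(4629) = 3084; group ≅ (Z/4629Z)^* ≅ Z/2Z × Z/1542Z

The n-th cyclotomic polynomial Φ_4629(x) is the minimal polynomial of zeta_4629 over Q and has degree phi(4629) = 3084. So Q(zeta_4629) is a degree-3084 Galois extension with Galois group (Z/4629Z)^*. By CRT, (Z/4629Z)^* ≅ (Z/3Z)^* × (Z/1543Z)^*. Each prime-power unit group is (Z/3Z)^* ≅ Z/2Z; (Z/1543Z)^* ≅ Z/1542Z. Hence Gal(Q(zeta_4629)/Q) ≅ Z/2Z × Z/1542Z.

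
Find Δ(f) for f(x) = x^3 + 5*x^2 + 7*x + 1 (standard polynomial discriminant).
Δ = -44

For x^3 + a x^2 + b x + c the discriminant is Δ = 18 a b c - 4 a^3 c + a^2 b^2 - 4 b^3 - 27 c^2.
Plug a = 5, b = 7, c = 1:
  18*(5)*(7)*(1) - 4*(5)^3*(1) + (5)^2*(7)^2 - 4*(7)^3 - 27*(1)^2
  = 630 + (-500) + 1225 + (-1372) + (-27)
  = -44.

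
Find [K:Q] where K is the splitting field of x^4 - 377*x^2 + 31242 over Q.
[K:Q] = 4

f factors as (x^2 - 123)(x^2 - 254); the splitting field is K = Q(sqrt(123), sqrt(254)). Since 123, 254, and 31242 are all non-squares in Q, the three subfields Q(sqrt(123)), Q(sqrt(254)), Q(sqrt(31242)) are distinct degree-2 extensions, so [K:Q] = 4 (Klein four Galois group).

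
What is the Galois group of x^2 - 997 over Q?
Gal(K/Q) = Z/2Z (cyclic of order 2)

x^2 - 997 is irreducible over Q since 997 is not a rational square. The splitting field Q(sqrt(997)) has degree 2 over Q, and its unique nontrivial automorphism is sqrt(997) ↦ -sqrt(997). Hence Gal(Q(sqrt(997))/Q) = Z/2Z.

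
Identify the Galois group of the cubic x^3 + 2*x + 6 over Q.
Gal(K/Q) = S_3 (symmetric group of order 6)

Compute the discriminant of x^3 + (0)*x^2 + (2)*x + (6): Δ = -1004. Since Δ is not a rational square, the Galois group is not contained in A_3; it must be the full S_3 (irreducibility of the cubic rules out anything smaller).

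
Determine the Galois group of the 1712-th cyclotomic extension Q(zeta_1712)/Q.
|Gal(Q(zeta_1712)/Q)| = phi(1712) = 848; group ≅ (Z/1712Z)^* ≅ Z/2Z × Z/4Z × Z/106Z

The n-th cyclotomic polynomial Φ_1712(x) is the minimal polynomial of zeta_1712 over Q and has degree phi(1712) = 848. So Q(zeta_1712) is a degree-848 Galois extension with Galois group (Z/1712Z)^*. By CRT, (Z/1712Z)^* ≅ (Z/16Z)^* × (Z/107Z)^*. Each prime-power unit group is (Z/16Z)^* ≅ Z/2Z × Z/4Z; (Z/107Z)^* ≅ Z/106Z. Hence Gal(Q(zeta_1712)/Q) ≅ Z/2Z × Z/4Z × Z/106Z.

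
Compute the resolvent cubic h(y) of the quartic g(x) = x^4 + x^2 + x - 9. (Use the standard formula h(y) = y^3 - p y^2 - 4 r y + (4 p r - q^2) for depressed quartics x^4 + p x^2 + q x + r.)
h(y) = y^3 - y^2 + 36*y - 37

Identify coefficients: p = 1, q = 1, r = -9.
Plug into h(y) = y^3 - p y^2 - 4 r y + (4 p r - q^2):
  h(y) = y^3 - (1) y^2 - 4*(-9) y + (4*(1)*(-9) - (1)^2)
       = y^3 + (-1) y^2 + (36) y + (-37).
Simplifying: h(y) = y^3 - y^2 + 36*y - 37.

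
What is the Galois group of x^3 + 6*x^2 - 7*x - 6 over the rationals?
Gal(K/Q) = S_3 (symmetric group of order 6)

Compute the discriminant of x^3 + (6)*x^2 + (-7)*x + (-6): Δ = 11884. Since Δ is not a rational square, the Galois group is not contained in A_3; it must be the full S_3 (irreducibility of the cubic rules out anything smaller).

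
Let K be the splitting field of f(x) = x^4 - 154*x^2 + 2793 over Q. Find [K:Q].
[K:Q] = 4

f factors as (x^2 - 133)(x^2 - 21); the splitting field is K = Q(sqrt(133), sqrt(21)). Since 133, 21, and 2793 are all non-squares in Q, the three subfields Q(sqrt(133)), Q(sqrt(21)), Q(sqrt(2793)) are distinct degree-2 extensions, so [K:Q] = 4 (Klein four Galois group).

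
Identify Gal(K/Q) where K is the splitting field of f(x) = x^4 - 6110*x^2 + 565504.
Gal(K/Q) = Z/2Z (cyclic of order 2)

f factors as (x^2 - 6016)(x^2 - 94), so the splitting field is K = Q(sqrt(6016), sqrt(94)). The squarefree part of 6016 is 94 and the squarefree part of 94 is also 94, so sqrt(6016) and sqrt(94) are both rational multiples of sqrt(94). Hence Q(sqrt(6016)) = Q(sqrt(94)) = Q(sqrt(94)), and the splitting field collapses to a single degree-2 extension with Galois group Z/2Z.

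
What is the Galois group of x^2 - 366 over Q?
Gal(K/Q) = Z/2Z (cyclic of order 2)

x^2 - 366 is irreducible over Q since 366 is not a rational square. The splitting field Q(sqrt(366)) has degree 2 over Q, and its unique nontrivial automorphism is sqrt(366) ↦ -sqrt(366). Hence Gal(Q(sqrt(366))/Q) = Z/2Z.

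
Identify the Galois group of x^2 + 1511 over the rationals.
Gal(K/Q) = Z/2Z (cyclic of order 2)

x^2 + 1511 is irreducible over Q since -1511 is not a rational square. The splitting field Q(sqrt(-1511)) has degree 2 over Q, and its unique nontrivial automorphism is sqrt(-1511) ↦ -sqrt(-1511). Hence Gal(Q(sqrt(-1511))/Q) = Z/2Z.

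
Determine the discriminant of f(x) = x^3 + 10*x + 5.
Δ = -4675

For a depressed cubic x^3 + p x + q the discriminant is Δ = -4 p^3 - 27 q^2 = -4*(10)^3 - 27*(5)^2 = -4000 - 675 = -4675.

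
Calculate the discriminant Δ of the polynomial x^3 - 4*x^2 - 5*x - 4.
Δ = -1996

For x^3 + a x^2 + b x + c the discriminant is Δ = 18 a b c - 4 a^3 c + a^2 b^2 - 4 b^3 - 27 c^2.
Plug a = -4, b = -5, c = -4:
  18*(-4)*(-5)*(-4) - 4*(-4)^3*(-4) + (-4)^2*(-5)^2 - 4*(-5)^3 - 27*(-4)^2
  = -1440 + (-1024) + 400 + (500) + (-432)
  = -1996.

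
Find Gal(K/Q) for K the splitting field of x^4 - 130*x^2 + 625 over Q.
Gal(K/Q) = Z/2Z (cyclic of order 2)

f factors as (x^2 - 5)(x^2 - 125), so the splitting field is K = Q(sqrt(5), sqrt(125)). The squarefree part of 5 is 5 and the squarefree part of 125 is also 5, so sqrt(5) and sqrt(125) are both rational multiples of sqrt(5). Hence Q(sqrt(5)) = Q(sqrt(125)) = Q(sqrt(5)), and the splitting field collapses to a single degree-2 extension with Galois group Z/2Z.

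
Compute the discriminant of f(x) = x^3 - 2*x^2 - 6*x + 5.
Δ = 1573

For x^3 + a x^2 + b x + c the discriminant is Δ = 18 a b c - 4 a^3 c + a^2 b^2 - 4 b^3 - 27 c^2.
Plug a = -2, b = -6, c = 5:
  18*(-2)*(-6)*(5) - 4*(-2)^3*(5) + (-2)^2*(-6)^2 - 4*(-6)^3 - 27*(5)^2
  = 1080 + (160) + 144 + (864) + (-675)
  = 1573.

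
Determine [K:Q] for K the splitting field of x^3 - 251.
[K:Q] = 6

x^3 - 251 has one real root r = 251^(1/3) and two complex roots r*zeta_3, r*zeta_3^2 where zeta_3 = e^(2*pi*i/3). The splitting field is Q(r, zeta_3). [Q(r):Q] = 3 and [Q(zeta_3):Q] = 2 with gcd = 1, so [Q(r, zeta_3):Q] = 3 * 2 = 6.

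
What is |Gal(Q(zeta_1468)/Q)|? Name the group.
|Gal(Q(zeta_1468)/Q)| = phi(1468) = 732; group ≅ (Z/1468Z)^* ≅ Z/2Z × Z/366Z

The n-th cyclotomic polynomial Φ_1468(x) is the minimal polynomial of zeta_1468 over Q and has degree phi(1468) = 732. So Q(zeta_1468) is a degree-732 Galois extension with Galois group (Z/1468Z)^*. By CRT, (Z/1468Z)^* ≅ (Z/4Z)^* × (Z/367Z)^*. Each prime-power unit group is (Z/4Z)^* ≅ Z/2Z; (Z/367Z)^* ≅ Z/366Z. Hence Gal(Q(zeta_1468)/Q) ≅ Z/2Z × Z/366Z.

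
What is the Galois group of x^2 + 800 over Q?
Gal(K/Q) = Z/2Z (cyclic of order 2)

x^2 + 800 is irreducible over Q since -800 is not a rational square. The splitting field Q(sqrt(-800)) has degree 2 over Q, and its unique nontrivial automorphism is sqrt(-800) ↦ -sqrt(-800). Hence Gal(Q(sqrt(-800))/Q) = Z/2Z.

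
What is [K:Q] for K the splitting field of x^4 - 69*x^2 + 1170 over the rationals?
[K:Q] = 4

f factors as (x^2 - 30)(x^2 - 39); the splitting field is K = Q(sqrt(30), sqrt(39)). Since 30, 39, and 1170 are all non-squares in Q, the three subfields Q(sqrt(30)), Q(sqrt(39)), Q(sqrt(1170)) are distinct degree-2 extensions, so [K:Q] = 4 (Klein four Galois group).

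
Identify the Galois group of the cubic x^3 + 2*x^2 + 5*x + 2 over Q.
Gal(K/Q) = S_3 (symmetric group of order 6)

Compute the discriminant of x^3 + (2)*x^2 + (5)*x + (2): Δ = -212. Since Δ is not a rational square, the Galois group is not contained in A_3; it must be the full S_3 (irreducibility of the cubic rules out anything smaller).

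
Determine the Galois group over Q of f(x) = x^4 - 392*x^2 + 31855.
Gal(K/Q) = V_4 (Klein four-group, Z/2Z × Z/2Z)

f factors as (x^2 - 277)(x^2 - 115), so the splitting field is K = Q(sqrt(277), sqrt(115)). The elements 277, 115, 31855 are all non-squares in Q, so sqrt(277) and sqrt(115) generate independent quadratic extensions. Thus [K:Q] = 4 and Gal(K/Q) is generated by the two order-2 automorphisms sqrt(277) ↦ -sqrt(277) and sqrt(115) ↦ -sqrt(115), giving V_4.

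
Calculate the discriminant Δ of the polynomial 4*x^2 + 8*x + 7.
Δ = -48

For a quadratic a x^2 + b x + c the discriminant is Δ = b^2 - 4ac = (8)^2 - 4*(4)*(7) = 64 - (112) = -48.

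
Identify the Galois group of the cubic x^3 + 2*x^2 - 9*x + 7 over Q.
Gal(K/Q) = S_3 (symmetric group of order 6)

Compute the discriminant of x^3 + (2)*x^2 + (-9)*x + (7): Δ = -575. Since Δ is not a rational square, the Galois group is not contained in A_3; it must be the full S_3 (irreducibility of the cubic rules out anything smaller).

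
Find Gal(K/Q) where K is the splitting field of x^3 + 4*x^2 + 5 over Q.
Gal(K/Q) = S_3 (symmetric group of order 6)

Compute the discriminant of x^3 + (4)*x^2 + (0)*x + (5): Δ = -1955. Since Δ is not a rational square, the Galois group is not contained in A_3; it must be the full S_3 (irreducibility of the cubic rules out anything smaller).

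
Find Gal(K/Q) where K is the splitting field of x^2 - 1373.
Gal(K/Q) = Z/2Z (cyclic of order 2)

x^2 - 1373 is irreducible over Q since 1373 is not a rational square. The splitting field Q(sqrt(1373)) has degree 2 over Q, and its unique nontrivial automorphism is sqrt(1373) ↦ -sqrt(1373). Hence Gal(Q(sqrt(1373))/Q) = Z/2Z.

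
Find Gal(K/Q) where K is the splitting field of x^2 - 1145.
Gal(K/Q) = Z/2Z (cyclic of order 2)

x^2 - 1145 is irreducible over Q since 1145 is not a rational square. The splitting field Q(sqrt(1145)) has degree 2 over Q, and its unique nontrivial automorphism is sqrt(1145) ↦ -sqrt(1145). Hence Gal(Q(sqrt(1145))/Q) = Z/2Z.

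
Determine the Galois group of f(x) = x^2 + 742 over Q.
Gal(K/Q) = Z/2Z (cyclic of order 2)

x^2 + 742 is irreducible over Q since -742 is not a rational square. The splitting field Q(sqrt(-742)) has degree 2 over Q, and its unique nontrivial automorphism is sqrt(-742) ↦ -sqrt(-742). Hence Gal(Q(sqrt(-742))/Q) = Z/2Z.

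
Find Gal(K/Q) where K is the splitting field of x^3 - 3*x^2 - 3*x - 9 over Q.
Gal(K/Q) = S_3 (symmetric group of order 6)

Compute the discriminant of x^3 + (-3)*x^2 + (-3)*x + (-9): Δ = -4428. Since Δ is not a rational square, the Galois group is not contained in A_3; it must be the full S_3 (irreducibility of the cubic rules out anything smaller).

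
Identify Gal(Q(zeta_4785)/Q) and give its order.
|Gal(Q(zeta_4785)/Q)| = phi(4785) = 2240; group ≅ (Z/4785Z)^* ≅ Z/2Z × Z/4Z × Z/10Z × Z/28Z

The n-th cyclotomic polynomial Φ_4785(x) is the minimal polynomial of zeta_4785 over Q and has degree phi(4785) = 2240. So Q(zeta_4785) is a degree-2240 Galois extension with Galois group (Z/4785Z)^*. By CRT, (Z/4785Z)^* ≅ (Z/3Z)^* × (Z/5Z)^* × (Z/11Z)^* × (Z/29Z)^*. Each prime-power unit group is (Z/3Z)^* ≅ Z/2Z; (Z/5Z)^* ≅ Z/4Z; (Z/11Z)^* ≅ Z/10Z; (Z/29Z)^* ≅ Z/28Z. Hence Gal(Q(zeta_4785)/Q) ≅ Z/2Z × Z/4Z × Z/10Z × Z/28Z.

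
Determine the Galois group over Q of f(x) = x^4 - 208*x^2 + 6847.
Gal(K/Q) = V_4 (Klein four-group, Z/2Z × Z/2Z)

f factors as (x^2 - 41)(x^2 - 167), so the splitting field is K = Q(sqrt(41), sqrt(167)). The elements 41, 167, 6847 are all non-squares in Q, so sqrt(41) and sqrt(167) generate independent quadratic extensions. Thus [K:Q] = 4 and Gal(K/Q) is generated by the two order-2 automorphisms sqrt(41) ↦ -sqrt(41) and sqrt(167) ↦ -sqrt(167), giving V_4.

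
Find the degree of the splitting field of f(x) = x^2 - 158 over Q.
[K:Q] = 2

The polynomial x^2 - 158 is irreducible over Q since 158 is not a perfect square. Its splitting field is Q(sqrt(158)), which has degree 2 over Q.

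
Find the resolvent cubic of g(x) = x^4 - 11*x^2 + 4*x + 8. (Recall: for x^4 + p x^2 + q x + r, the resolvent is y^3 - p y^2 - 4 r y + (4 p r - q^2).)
h(y) = y^3 + 11*y^2 - 32*y - 368

Identify coefficients: p = -11, q = 4, r = 8.
Plug into h(y) = y^3 - p y^2 - 4 r y + (4 p r - q^2):
  h(y) = y^3 - (-11) y^2 - 4*(8) y + (4*(-11)*(8) - (4)^2)
       = y^3 + (11) y^2 + (-32) y + (-368).
Simplifying: h(y) = y^3 + 11*y^2 - 32*y - 368.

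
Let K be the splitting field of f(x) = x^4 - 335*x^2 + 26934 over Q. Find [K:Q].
[K:Q] = 4

f factors as (x^2 - 134)(x^2 - 201); the splitting field is K = Q(sqrt(134), sqrt(201)). Since 134, 201, and 26934 are all non-squares in Q, the three subfields Q(sqrt(134)), Q(sqrt(201)), Q(sqrt(26934)) are distinct degree-2 extensions, so [K:Q] = 4 (Klein four Galois group).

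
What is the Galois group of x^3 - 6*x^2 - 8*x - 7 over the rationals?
Gal(K/Q) = S_3 (symmetric group of order 6)

Compute the discriminant of x^3 + (-6)*x^2 + (-8)*x + (-7): Δ = -9067. Since Δ is not a rational square, the Galois group is not contained in A_3; it must be the full S_3 (irreducibility of the cubic rules out anything smaller).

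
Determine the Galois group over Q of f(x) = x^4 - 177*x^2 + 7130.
Gal(K/Q) = V_4 (Klein four-group, Z/2Z × Z/2Z)

f factors as (x^2 - 62)(x^2 - 115), so the splitting field is K = Q(sqrt(62), sqrt(115)). The elements 62, 115, 7130 are all non-squares in Q, so sqrt(62) and sqrt(115) generate independent quadratic extensions. Thus [K:Q] = 4 and Gal(K/Q) is generated by the two order-2 automorphisms sqrt(62) ↦ -sqrt(62) and sqrt(115) ↦ -sqrt(115), giving V_4.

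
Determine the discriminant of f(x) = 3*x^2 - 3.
Δ = 36

For a quadratic a x^2 + b x + c the discriminant is Δ = b^2 - 4ac = (0)^2 - 4*(3)*(-3) = 0 - (-36) = 36.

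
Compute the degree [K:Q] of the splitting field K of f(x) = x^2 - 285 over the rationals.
[K:Q] = 2

The polynomial x^2 - 285 is irreducible over Q since 285 is not a perfect square. Its splitting field is Q(sqrt(285)), which has degree 2 over Q.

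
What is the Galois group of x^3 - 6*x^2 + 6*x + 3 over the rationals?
Gal(K/Q) = S_3 (symmetric group of order 6)

Compute the discriminant of x^3 + (-6)*x^2 + (6)*x + (3): Δ = 837. Since Δ is not a rational square, the Galois group is not contained in A_3; it must be the full S_3 (irreducibility of the cubic rules out anything smaller).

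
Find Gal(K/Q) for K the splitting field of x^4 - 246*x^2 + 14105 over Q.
Gal(K/Q) = V_4 (Klein four-group, Z/2Z × Z/2Z)

f factors as (x^2 - 155)(x^2 - 91), so the splitting field is K = Q(sqrt(155), sqrt(91)). The elements 155, 91, 14105 are all non-squares in Q, so sqrt(155) and sqrt(91) generate independent quadratic extensions. Thus [K:Q] = 4 and Gal(K/Q) is generated by the two order-2 automorphisms sqrt(155) ↦ -sqrt(155) and sqrt(91) ↦ -sqrt(91), giving V_4.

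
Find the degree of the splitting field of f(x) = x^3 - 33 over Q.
[K:Q] = 6

x^3 - 33 has one real root r = 33^(1/3) and two complex roots r*zeta_3, r*zeta_3^2 where zeta_3 = e^(2*pi*i/3). The splitting field is Q(r, zeta_3). [Q(r):Q] = 3 and [Q(zeta_3):Q] = 2 with gcd = 1, so [Q(r, zeta_3):Q] = 3 * 2 = 6.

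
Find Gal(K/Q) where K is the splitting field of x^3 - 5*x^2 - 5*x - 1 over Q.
Gal(K/Q) = S_3 (symmetric group of order 6)

Compute the discriminant of x^3 + (-5)*x^2 + (-5)*x + (-1): Δ = 148. Since Δ is not a rational square, the Galois group is not contained in A_3; it must be the full S_3 (irreducibility of the cubic rules out anything smaller).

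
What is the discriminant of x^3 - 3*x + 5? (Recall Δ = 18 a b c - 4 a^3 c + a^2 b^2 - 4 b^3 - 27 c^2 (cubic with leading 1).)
Δ = -567

For x^3 + a x^2 + b x + c the discriminant is Δ = 18 a b c - 4 a^3 c + a^2 b^2 - 4 b^3 - 27 c^2.
Plug a = 0, b = -3, c = 5:
  18*(0)*(-3)*(5) - 4*(0)^3*(5) + (0)^2*(-3)^2 - 4*(-3)^3 - 27*(5)^2
  = 0 + (0) + 0 + (108) + (-675)
  = -567.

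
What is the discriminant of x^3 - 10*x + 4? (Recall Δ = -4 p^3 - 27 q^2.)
Δ = 3568

For a depressed cubic x^3 + p x + q the discriminant is Δ = -4 p^3 - 27 q^2 = -4*(-10)^3 - 27*(4)^2 = 4000 - 432 = 3568.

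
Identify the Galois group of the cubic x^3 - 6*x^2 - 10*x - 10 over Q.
Gal(K/Q) = S_3 (symmetric group of order 6)

Compute the discriminant of x^3 + (-6)*x^2 + (-10)*x + (-10): Δ = -14540. Since Δ is not a rational square, the Galois group is not contained in A_3; it must be the full S_3 (irreducibility of the cubic rules out anything smaller).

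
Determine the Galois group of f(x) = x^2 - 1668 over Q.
Gal(K/Q) = Z/2Z (cyclic of order 2)

x^2 - 1668 is irreducible over Q since 1668 is not a rational square. The splitting field Q(sqrt(1668)) has degree 2 over Q, and its unique nontrivial automorphism is sqrt(1668) ↦ -sqrt(1668). Hence Gal(Q(sqrt(1668))/Q) = Z/2Z.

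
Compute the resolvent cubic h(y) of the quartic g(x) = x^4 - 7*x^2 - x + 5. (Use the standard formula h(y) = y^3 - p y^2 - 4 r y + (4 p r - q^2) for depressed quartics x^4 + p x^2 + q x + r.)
h(y) = y^3 + 7*y^2 - 20*y - 141

Identify coefficients: p = -7, q = -1, r = 5.
Plug into h(y) = y^3 - p y^2 - 4 r y + (4 p r - q^2):
  h(y) = y^3 - (-7) y^2 - 4*(5) y + (4*(-7)*(5) - (-1)^2)
       = y^3 + (7) y^2 + (-20) y + (-141).
Simplifying: h(y) = y^3 + 7*y^2 - 20*y - 141.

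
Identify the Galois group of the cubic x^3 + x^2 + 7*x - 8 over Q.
Gal(K/Q) = S_3 (symmetric group of order 6)

Compute the discriminant of x^3 + (1)*x^2 + (7)*x + (-8): Δ = -4027. Since Δ is not a rational square, the Galois group is not contained in A_3; it must be the full S_3 (irreducibility of the cubic rules out anything smaller).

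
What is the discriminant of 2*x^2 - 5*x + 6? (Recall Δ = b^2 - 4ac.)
Δ = -23

For a quadratic a x^2 + b x + c the discriminant is Δ = b^2 - 4ac = (-5)^2 - 4*(2)*(6) = 25 - (48) = -23.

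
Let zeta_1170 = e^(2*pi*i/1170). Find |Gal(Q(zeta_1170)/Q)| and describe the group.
|Gal(Q(zeta_1170)/Q)| = phi(1170) = 288; group ≅ (Z/1170Z)^* ≅ Z/4Z × Z/6Z × Z/12Z

The n-th cyclotomic polynomial Φ_1170(x) is the minimal polynomial of zeta_1170 over Q and has degree phi(1170) = 288. So Q(zeta_1170) is a degree-288 Galois extension with Galois group (Z/1170Z)^*. By CRT, (Z/1170Z)^* ≅ (Z/2Z)^* × (Z/9Z)^* × (Z/5Z)^* × (Z/13Z)^*. Each prime-power unit group is (Z/2Z)^* ≅ trivial group (order 1); (Z/9Z)^* ≅ Z/6Z; (Z/5Z)^* ≅ Z/4Z; (Z/13Z)^* ≅ Z/12Z. Hence Gal(Q(zeta_1170)/Q) ≅ Z/4Z × Z/6Z × Z/12Z.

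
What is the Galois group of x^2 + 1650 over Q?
Gal(K/Q) = Z/2Z (cyclic of order 2)

x^2 + 1650 is irreducible over Q since -1650 is not a rational square. The splitting field Q(sqrt(-1650)) has degree 2 over Q, and its unique nontrivial automorphism is sqrt(-1650) ↦ -sqrt(-1650). Hence Gal(Q(sqrt(-1650))/Q) = Z/2Z.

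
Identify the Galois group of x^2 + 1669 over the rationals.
Gal(K/Q) = Z/2Z (cyclic of order 2)

x^2 + 1669 is irreducible over Q since -1669 is not a rational square. The splitting field Q(sqrt(-1669)) has degree 2 over Q, and its unique nontrivial automorphism is sqrt(-1669) ↦ -sqrt(-1669). Hence Gal(Q(sqrt(-1669))/Q) = Z/2Z.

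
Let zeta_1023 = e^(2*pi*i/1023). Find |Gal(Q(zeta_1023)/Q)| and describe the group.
|Gal(Q(zeta_1023)/Q)| = phi(1023) = 600; group ≅ (Z/1023Z)^* ≅ Z/2Z × Z/10Z × Z/30Z

The n-th cyclotomic polynomial Φ_1023(x) is the minimal polynomial of zeta_1023 over Q and has degree phi(1023) = 600. So Q(zeta_1023) is a degree-600 Galois extension with Galois group (Z/1023Z)^*. By CRT, (Z/1023Z)^* ≅ (Z/3Z)^* × (Z/11Z)^* × (Z/31Z)^*. Each prime-power unit group is (Z/3Z)^* ≅ Z/2Z; (Z/11Z)^* ≅ Z/10Z; (Z/31Z)^* ≅ Z/30Z. Hence Gal(Q(zeta_1023)/Q) ≅ Z/2Z × Z/10Z × Z/30Z.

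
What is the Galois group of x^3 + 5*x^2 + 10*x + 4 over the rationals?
Gal(K/Q) = S_3 (symmetric group of order 6)

Compute the discriminant of x^3 + (5)*x^2 + (10)*x + (4): Δ = -332. Since Δ is not a rational square, the Galois group is not contained in A_3; it must be the full S_3 (irreducibility of the cubic rules out anything smaller).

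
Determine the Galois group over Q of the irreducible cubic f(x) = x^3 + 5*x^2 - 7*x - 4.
Gal(K/Q) = S_3 (symmetric group of order 6)

Compute the discriminant of x^3 + (5)*x^2 + (-7)*x + (-4): Δ = 6685. Since Δ is not a rational square, the Galois group is not contained in A_3; it must be the full S_3 (irreducibility of the cubic rules out anything smaller).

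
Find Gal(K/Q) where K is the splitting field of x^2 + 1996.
Gal(K/Q) = Z/2Z (cyclic of order 2)

x^2 + 1996 is irreducible over Q since -1996 is not a rational square. The splitting field Q(sqrt(-1996)) has degree 2 over Q, and its unique nontrivial automorphism is sqrt(-1996) ↦ -sqrt(-1996). Hence Gal(Q(sqrt(-1996))/Q) = Z/2Z.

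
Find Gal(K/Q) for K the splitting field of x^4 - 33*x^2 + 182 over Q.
Gal(K/Q) = V_4 (Klein four-group, Z/2Z × Z/2Z)

f factors as (x^2 - 7)(x^2 - 26), so the splitting field is K = Q(sqrt(7), sqrt(26)). The elements 7, 26, 182 are all non-squares in Q, so sqrt(7) and sqrt(26) generate independent quadratic extensions. Thus [K:Q] = 4 and Gal(K/Q) is generated by the two order-2 automorphisms sqrt(7) ↦ -sqrt(7) and sqrt(26) ↦ -sqrt(26), giving V_4.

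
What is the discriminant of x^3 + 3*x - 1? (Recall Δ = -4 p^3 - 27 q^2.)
Δ = -135

For a depressed cubic x^3 + p x + q the discriminant is Δ = -4 p^3 - 27 q^2 = -4*(3)^3 - 27*(-1)^2 = -108 - 27 = -135.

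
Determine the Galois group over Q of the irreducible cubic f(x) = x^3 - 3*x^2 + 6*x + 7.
Gal(K/Q) = S_3 (symmetric group of order 6)

Compute the discriminant of x^3 + (-3)*x^2 + (6)*x + (7): Δ = -3375. Since Δ is not a rational square, the Galois group is not contained in A_3; it must be the full S_3 (irreducibility of the cubic rules out anything smaller).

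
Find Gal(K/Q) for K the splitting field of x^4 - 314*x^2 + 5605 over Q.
Gal(K/Q) = V_4 (Klein four-group, Z/2Z × Z/2Z)

f factors as (x^2 - 19)(x^2 - 295), so the splitting field is K = Q(sqrt(19), sqrt(295)). The elements 19, 295, 5605 are all non-squares in Q, so sqrt(19) and sqrt(295) generate independent quadratic extensions. Thus [K:Q] = 4 and Gal(K/Q) is generated by the two order-2 automorphisms sqrt(19) ↦ -sqrt(19) and sqrt(295) ↦ -sqrt(295), giving V_4.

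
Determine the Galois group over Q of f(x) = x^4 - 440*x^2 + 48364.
Gal(K/Q) = V_4 (Klein four-group, Z/2Z × Z/2Z)

f factors as (x^2 - 226)(x^2 - 214), so the splitting field is K = Q(sqrt(226), sqrt(214)). The elements 226, 214, 48364 are all non-squares in Q, so sqrt(226) and sqrt(214) generate independent quadratic extensions. Thus [K:Q] = 4 and Gal(K/Q) is generated by the two order-2 automorphisms sqrt(226) ↦ -sqrt(226) and sqrt(214) ↦ -sqrt(214), giving V_4.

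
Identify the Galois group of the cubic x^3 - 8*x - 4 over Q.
Gal(K/Q) = S_3 (symmetric group of order 6)

Compute the discriminant of x^3 + (0)*x^2 + (-8)*x + (-4): Δ = 1616. Since Δ is not a rational square, the Galois group is not contained in A_3; it must be the full S_3 (irreducibility of the cubic rules out anything smaller).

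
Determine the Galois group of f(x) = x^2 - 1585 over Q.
Gal(K/Q) = Z/2Z (cyclic of order 2)

x^2 - 1585 is irreducible over Q since 1585 is not a rational square. The splitting field Q(sqrt(1585)) has degree 2 over Q, and its unique nontrivial automorphism is sqrt(1585) ↦ -sqrt(1585). Hence Gal(Q(sqrt(1585))/Q) = Z/2Z.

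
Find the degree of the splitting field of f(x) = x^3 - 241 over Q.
[K:Q] = 6

x^3 - 241 has one real root r = 241^(1/3) and two complex roots r*zeta_3, r*zeta_3^2 where zeta_3 = e^(2*pi*i/3). The splitting field is Q(r, zeta_3). [Q(r):Q] = 3 and [Q(zeta_3):Q] = 2 with gcd = 1, so [Q(r, zeta_3):Q] = 3 * 2 = 6.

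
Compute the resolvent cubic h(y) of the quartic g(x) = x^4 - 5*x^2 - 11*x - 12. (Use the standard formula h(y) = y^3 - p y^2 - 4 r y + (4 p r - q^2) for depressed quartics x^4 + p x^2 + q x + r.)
h(y) = y^3 + 5*y^2 + 48*y + 119

Identify coefficients: p = -5, q = -11, r = -12.
Plug into h(y) = y^3 - p y^2 - 4 r y + (4 p r - q^2):
  h(y) = y^3 - (-5) y^2 - 4*(-12) y + (4*(-5)*(-12) - (-11)^2)
       = y^3 + (5) y^2 + (48) y + (119).
Simplifying: h(y) = y^3 + 5*y^2 + 48*y + 119.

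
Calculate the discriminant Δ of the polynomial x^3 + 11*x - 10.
Δ = -8024

For a depressed cubic x^3 + p x + q the discriminant is Δ = -4 p^3 - 27 q^2 = -4*(11)^3 - 27*(-10)^2 = -5324 - 2700 = -8024.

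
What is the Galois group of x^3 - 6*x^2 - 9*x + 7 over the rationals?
Gal(K/Q) = S_3 (symmetric group of order 6)

Compute the discriminant of x^3 + (-6)*x^2 + (-9)*x + (7): Δ = 17361. Since Δ is not a rational square, the Galois group is not contained in A_3; it must be the full S_3 (irreducibility of the cubic rules out anything smaller).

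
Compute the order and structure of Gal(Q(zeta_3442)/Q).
|Gal(Q(zeta_3442)/Q)| = phi(3442) = 1720; group ≅ (Z/3442Z)^* ≅ Z/1720Z

The n-th cyclotomic polynomial Φ_3442(x) is the minimal polynomial of zeta_3442 over Q and has degree phi(3442) = 1720. So Q(zeta_3442) is a degree-1720 Galois extension with Galois group (Z/3442Z)^*. By CRT, (Z/3442Z)^* ≅ (Z/2Z)^* × (Z/1721Z)^*. Each prime-power unit group is (Z/2Z)^* ≅ trivial group (order 1); (Z/1721Z)^* ≅ Z/1720Z. Hence Gal(Q(zeta_3442)/Q) ≅ Z/1720Z.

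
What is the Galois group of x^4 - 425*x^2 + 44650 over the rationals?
Gal(K/Q) = V_4 (Klein four-group, Z/2Z × Z/2Z)

f factors as (x^2 - 190)(x^2 - 235), so the splitting field is K = Q(sqrt(190), sqrt(235)). The elements 190, 235, 44650 are all non-squares in Q, so sqrt(190) and sqrt(235) generate independent quadratic extensions. Thus [K:Q] = 4 and Gal(K/Q) is generated by the two order-2 automorphisms sqrt(190) ↦ -sqrt(190) and sqrt(235) ↦ -sqrt(235), giving V_4.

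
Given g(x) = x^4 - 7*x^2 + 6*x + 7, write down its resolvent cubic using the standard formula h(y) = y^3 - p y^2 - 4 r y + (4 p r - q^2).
h(y) = y^3 + 7*y^2 - 28*y - 232

Identify coefficients: p = -7, q = 6, r = 7.
Plug into h(y) = y^3 - p y^2 - 4 r y + (4 p r - q^2):
  h(y) = y^3 - (-7) y^2 - 4*(7) y + (4*(-7)*(7) - (6)^2)
       = y^3 + (7) y^2 + (-28) y + (-232).
Simplifying: h(y) = y^3 + 7*y^2 - 28*y - 232.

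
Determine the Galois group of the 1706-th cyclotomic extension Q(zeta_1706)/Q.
|Gal(Q(zeta_1706)/Q)| = phi(1706) = 852; group ≅ (Z/1706Z)^* ≅ Z/852Z

The n-th cyclotomic polynomial Φ_1706(x) is the minimal polynomial of zeta_1706 over Q and has degree phi(1706) = 852. So Q(zeta_1706) is a degree-852 Galois extension with Galois group (Z/1706Z)^*. By CRT, (Z/1706Z)^* ≅ (Z/2Z)^* × (Z/853Z)^*. Each prime-power unit group is (Z/2Z)^* ≅ trivial group (order 1); (Z/853Z)^* ≅ Z/852Z. Hence Gal(Q(zeta_1706)/Q) ≅ Z/852Z.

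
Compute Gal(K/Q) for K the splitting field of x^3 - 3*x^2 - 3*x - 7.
Gal(K/Q) = S_3 (symmetric group of order 6)

Compute the discriminant of x^3 + (-3)*x^2 + (-3)*x + (-7): Δ = -3024. Since Δ is not a rational square, the Galois group is not contained in A_3; it must be the full S_3 (irreducibility of the cubic rules out anything smaller).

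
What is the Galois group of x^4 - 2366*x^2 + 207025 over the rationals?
Gal(K/Q) = Z/2Z (cyclic of order 2)

f factors as (x^2 - 91)(x^2 - 2275), so the splitting field is K = Q(sqrt(91), sqrt(2275)). The squarefree part of 91 is 91 and the squarefree part of 2275 is also 91, so sqrt(91) and sqrt(2275) are both rational multiples of sqrt(91). Hence Q(sqrt(91)) = Q(sqrt(2275)) = Q(sqrt(91)), and the splitting field collapses to a single degree-2 extension with Galois group Z/2Z.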